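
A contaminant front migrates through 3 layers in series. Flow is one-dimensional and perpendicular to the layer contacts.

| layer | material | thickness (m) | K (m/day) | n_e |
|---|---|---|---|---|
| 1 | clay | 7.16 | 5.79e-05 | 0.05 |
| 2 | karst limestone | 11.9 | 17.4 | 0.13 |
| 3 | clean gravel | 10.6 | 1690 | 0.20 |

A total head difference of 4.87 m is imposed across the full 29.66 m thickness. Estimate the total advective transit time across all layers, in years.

280

With flow normal to the layers, continuity requires the same specific discharge q through every layer.
Σ(b_i/K_i) = 7.16/5.79e-05 + 11.9/17.4 + 10.6/1690 = 1.237e+05 d.
q = Δh / Σ(b_i/K_i) = 4.87 / 1.237e+05 = 3.938e-05 m/day.
In each layer the seepage velocity is v_i = q/n_i, so the layer transit time is t_i = b_i·n_i / q:
  layer 1 (clay): t_1 = 7.16 × 0.05 / 3.938e-05 = 9091 d
  layer 2 (karst limestone): t_2 = 11.9 × 0.13 / 3.938e-05 = 39282 d
  layer 3 (clean gravel): t_3 = 10.6 × 0.20 / 3.938e-05 = 53832 d
Total t = Σ t_i = 1.022e+05 days = 279.8 years.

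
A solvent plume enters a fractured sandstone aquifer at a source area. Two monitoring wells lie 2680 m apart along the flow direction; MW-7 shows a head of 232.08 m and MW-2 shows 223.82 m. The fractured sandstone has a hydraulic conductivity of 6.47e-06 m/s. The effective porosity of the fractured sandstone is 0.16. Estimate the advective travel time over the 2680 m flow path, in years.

Convert K: 6.47e-06 m/s × 86400 = 0.5590 m/day.
Hydraulic gradient i = (232.08 − 223.82) / 2680 = 8.26 / 2680 = 0.003082.
Darcy flux q = K · i = 0.5590 × 0.003082 = 0.001723 m/day.
Seepage velocity v = q / n_e = 0.001723 / 0.16 = 0.01077 m/day.
Travel time t = L / v = 2680 / 0.01077 = 2.489e+05 days = 681.4 years.

681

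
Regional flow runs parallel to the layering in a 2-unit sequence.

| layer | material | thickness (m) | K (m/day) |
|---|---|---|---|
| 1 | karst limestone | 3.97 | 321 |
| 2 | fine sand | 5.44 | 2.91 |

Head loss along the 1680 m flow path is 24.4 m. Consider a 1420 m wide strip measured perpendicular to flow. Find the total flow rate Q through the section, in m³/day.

26600

Flow is parallel to layering, so each bed carries its own Darcy discharge and the transmissivities add.
Σ(K_i·b_i) = 321×3.97 + 2.91×5.44 = 1290 m²/day.
Hydraulic gradient i = Δh / L = 24.4 / 1680 = 0.01452.
Q = Σ(K_i·b_i) · W · i = 1290 × 1420 × 0.01452 = 26609 m³/day.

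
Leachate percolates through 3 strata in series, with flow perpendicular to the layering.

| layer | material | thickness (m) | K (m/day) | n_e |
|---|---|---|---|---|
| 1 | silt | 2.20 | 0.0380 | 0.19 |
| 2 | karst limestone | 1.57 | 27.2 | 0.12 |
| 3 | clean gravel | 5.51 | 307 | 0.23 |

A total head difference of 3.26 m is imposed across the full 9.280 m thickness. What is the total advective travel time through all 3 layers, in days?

With flow normal to the layers, continuity requires the same specific discharge q through every layer.
Σ(b_i/K_i) = 2.20/0.0380 + 1.57/27.2 + 5.51/307 = 57.97 d.
q = Δh / Σ(b_i/K_i) = 3.26 / 57.97 = 0.05624 m/day.
In each layer the seepage velocity is v_i = q/n_i, so the layer transit time is t_i = b_i·n_i / q:
  layer 1 (silt): t_1 = 2.20 × 0.19 / 0.05624 = 7.433 d
  layer 2 (karst limestone): t_2 = 1.57 × 0.12 / 0.05624 = 3.350 d
  layer 3 (clean gravel): t_3 = 5.51 × 0.23 / 0.05624 = 22.54 d
Total t = Σ t_i = 33.32 days.

33.3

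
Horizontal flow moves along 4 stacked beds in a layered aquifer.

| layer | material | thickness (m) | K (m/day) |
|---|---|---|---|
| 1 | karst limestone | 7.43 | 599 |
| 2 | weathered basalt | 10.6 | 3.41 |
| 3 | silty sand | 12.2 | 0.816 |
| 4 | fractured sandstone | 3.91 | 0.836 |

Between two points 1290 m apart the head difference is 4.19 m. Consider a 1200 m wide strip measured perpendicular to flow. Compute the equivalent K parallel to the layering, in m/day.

132

Flow is parallel to layering, so each bed carries its own Darcy discharge and the transmissivities add.
Σ(K_i·b_i) = 599×7.43 + 3.41×10.6 + 0.816×12.2 + 0.836×3.91 = 4500 m²/day.
Total thickness b = 34.14 m, so K_eq = Σ(K_i·b_i)/b = 131.8 m/day.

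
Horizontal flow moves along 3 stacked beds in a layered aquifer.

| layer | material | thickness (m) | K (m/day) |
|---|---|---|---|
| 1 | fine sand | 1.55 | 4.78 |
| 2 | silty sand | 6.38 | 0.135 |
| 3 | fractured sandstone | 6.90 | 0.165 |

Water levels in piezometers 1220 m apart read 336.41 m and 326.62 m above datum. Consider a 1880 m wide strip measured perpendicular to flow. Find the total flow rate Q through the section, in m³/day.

Flow is parallel to layering, so each bed carries its own Darcy discharge and the transmissivities add.
Σ(K_i·b_i) = 4.78×1.55 + 0.135×6.38 + 0.165×6.90 = 9.409 m²/day.
Hydraulic gradient i = (336.41 − 326.62) / 1220 = 9.79 / 1220 = 0.008025.
Q = Σ(K_i·b_i) · W · i = 9.409 × 1880 × 0.008025 = 141.9 m³/day.

142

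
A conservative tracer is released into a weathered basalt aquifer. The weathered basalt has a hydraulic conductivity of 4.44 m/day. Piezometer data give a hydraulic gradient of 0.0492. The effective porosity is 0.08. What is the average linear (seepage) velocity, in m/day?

Hydraulic gradient i = 0.0492.
Darcy flux q = K · i = 4.440 × 0.04920 = 0.2184 m/day.
Seepage velocity v = q / n_e = 0.2184 / 0.08 = 2.731 m/day.

2.73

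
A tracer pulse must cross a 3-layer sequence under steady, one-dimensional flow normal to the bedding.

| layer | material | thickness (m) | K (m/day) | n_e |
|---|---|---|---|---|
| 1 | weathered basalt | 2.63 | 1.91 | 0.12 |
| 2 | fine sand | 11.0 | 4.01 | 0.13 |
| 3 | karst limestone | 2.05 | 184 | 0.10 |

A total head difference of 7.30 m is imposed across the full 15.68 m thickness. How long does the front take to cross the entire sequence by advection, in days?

1.10

With flow normal to the layers, continuity requires the same specific discharge q through every layer.
Σ(b_i/K_i) = 2.63/1.91 + 11.0/4.01 + 2.05/184 = 4.131 d.
q = Δh / Σ(b_i/K_i) = 7.30 / 4.131 = 1.767 m/day.
In each layer the seepage velocity is v_i = q/n_i, so the layer transit time is t_i = b_i·n_i / q:
  layer 1 (weathered basalt): t_1 = 2.63 × 0.12 / 1.767 = 0.1786 d
  layer 2 (fine sand): t_2 = 11.0 × 0.13 / 1.767 = 0.8093 d
  layer 3 (karst limestone): t_3 = 2.05 × 0.10 / 1.767 = 0.1160 d
Total t = Σ t_i = 1.104 days.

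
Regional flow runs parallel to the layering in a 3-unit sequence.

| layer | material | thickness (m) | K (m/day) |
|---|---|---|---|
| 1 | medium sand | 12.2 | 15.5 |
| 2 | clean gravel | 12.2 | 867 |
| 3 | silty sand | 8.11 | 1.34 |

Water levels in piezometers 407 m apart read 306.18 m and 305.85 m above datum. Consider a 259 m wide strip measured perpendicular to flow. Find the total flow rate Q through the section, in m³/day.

Flow is parallel to layering, so each bed carries its own Darcy discharge and the transmissivities add.
Σ(K_i·b_i) = 15.5×12.2 + 867×12.2 + 1.34×8.11 = 10777 m²/day.
Hydraulic gradient i = (306.18 − 305.85) / 407 = 0.33 / 407 = 0.0008108.
Q = Σ(K_i·b_i) · W · i = 10777 × 259 × 0.0008108 = 2263 m³/day.

2260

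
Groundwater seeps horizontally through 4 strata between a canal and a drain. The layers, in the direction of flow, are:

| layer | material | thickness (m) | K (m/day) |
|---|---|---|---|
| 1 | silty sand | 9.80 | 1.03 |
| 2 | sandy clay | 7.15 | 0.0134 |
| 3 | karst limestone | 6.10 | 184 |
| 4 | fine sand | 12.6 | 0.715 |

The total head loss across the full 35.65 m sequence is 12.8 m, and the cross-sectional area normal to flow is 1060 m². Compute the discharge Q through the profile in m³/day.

Flow is perpendicular to layering, so the layers act in series and the equivalent K is the thickness-weighted harmonic mean.
Total thickness L = 9.80 + 7.15 + 6.10 + 12.6 = 35.65 m.
Σ(b_i/K_i) = 9.80/1.03 + 7.15/0.0134 + 6.10/184 + 12.6/0.715 = 560.8 d.
K_eq = L / Σ(b_i/K_i) = 35.65 / 560.8 = 0.06358 m/day.
Q = K_eq · A · (Δh/L) = 0.06358 × 1060 × (12.8/35.65) = 24.20 m³/day.

24.2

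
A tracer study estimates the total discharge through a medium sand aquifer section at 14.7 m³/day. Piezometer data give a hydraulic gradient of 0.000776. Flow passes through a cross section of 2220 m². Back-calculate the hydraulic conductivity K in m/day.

8.53

Hydraulic gradient i = 0.000776.
From Q = K·A·i, K = Q / (A·i) = 14.7 / (2220 × 0.0007760) = 8.533 m/day.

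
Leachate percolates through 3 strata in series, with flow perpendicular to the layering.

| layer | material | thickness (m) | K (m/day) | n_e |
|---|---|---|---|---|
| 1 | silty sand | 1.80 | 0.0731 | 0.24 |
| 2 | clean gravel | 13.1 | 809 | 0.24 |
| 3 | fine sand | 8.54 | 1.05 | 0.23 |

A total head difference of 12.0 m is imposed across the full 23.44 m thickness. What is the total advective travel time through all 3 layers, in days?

With flow normal to the layers, continuity requires the same specific discharge q through every layer.
Σ(b_i/K_i) = 1.80/0.0731 + 13.1/809 + 8.54/1.05 = 32.77 d.
q = Δh / Σ(b_i/K_i) = 12.0 / 32.77 = 0.3662 m/day.
In each layer the seepage velocity is v_i = q/n_i, so the layer transit time is t_i = b_i·n_i / q:
  layer 1 (silty sand): t_1 = 1.80 × 0.24 / 0.3662 = 1.180 d
  layer 2 (clean gravel): t_2 = 13.1 × 0.24 / 0.3662 = 8.587 d
  layer 3 (fine sand): t_3 = 8.54 × 0.23 / 0.3662 = 5.364 d
Total t = Σ t_i = 15.13 days.

15.1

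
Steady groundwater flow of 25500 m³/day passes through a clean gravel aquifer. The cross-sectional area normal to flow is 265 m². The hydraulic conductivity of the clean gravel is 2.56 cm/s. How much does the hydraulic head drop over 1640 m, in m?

71.3

Convert K: 2.56 cm/s × 864 = 2212 m/day.
From Q = K·A·i, i = Q / (K·A) = 25500 / (2212 × 265.0) = 0.04351.
Head loss Δh = i · L = 0.04351 × 1640 = 71.35 m.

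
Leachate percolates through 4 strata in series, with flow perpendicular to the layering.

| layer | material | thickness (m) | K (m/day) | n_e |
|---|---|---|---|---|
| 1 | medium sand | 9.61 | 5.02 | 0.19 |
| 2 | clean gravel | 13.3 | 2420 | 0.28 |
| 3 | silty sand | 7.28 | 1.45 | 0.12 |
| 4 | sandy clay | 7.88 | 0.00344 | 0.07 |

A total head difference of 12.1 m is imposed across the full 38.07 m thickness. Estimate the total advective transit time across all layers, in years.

3.63

With flow normal to the layers, continuity requires the same specific discharge q through every layer.
Σ(b_i/K_i) = 9.61/5.02 + 13.3/2420 + 7.28/1.45 + 7.88/0.00344 = 2298 d.
q = Δh / Σ(b_i/K_i) = 12.1 / 2298 = 0.005266 m/day.
In each layer the seepage velocity is v_i = q/n_i, so the layer transit time is t_i = b_i·n_i / q:
  layer 1 (medium sand): t_1 = 9.61 × 0.19 / 0.005266 = 346.7 d
  layer 2 (clean gravel): t_2 = 13.3 × 0.28 / 0.005266 = 707.1 d
  layer 3 (silty sand): t_3 = 7.28 × 0.12 / 0.005266 = 165.9 d
  layer 4 (sandy clay): t_4 = 7.88 × 0.07 / 0.005266 = 104.7 d
Total t = Σ t_i = 1324 days = 3.626 years.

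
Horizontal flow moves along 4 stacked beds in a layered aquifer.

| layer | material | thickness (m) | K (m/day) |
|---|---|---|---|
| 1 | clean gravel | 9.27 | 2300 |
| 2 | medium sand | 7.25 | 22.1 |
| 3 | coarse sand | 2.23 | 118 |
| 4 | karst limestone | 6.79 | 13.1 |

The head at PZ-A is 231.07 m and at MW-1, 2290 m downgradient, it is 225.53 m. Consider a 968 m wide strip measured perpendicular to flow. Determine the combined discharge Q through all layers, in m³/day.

51100

Flow is parallel to layering, so each bed carries its own Darcy discharge and the transmissivities add.
Σ(K_i·b_i) = 2300×9.27 + 22.1×7.25 + 118×2.23 + 13.1×6.79 = 21833 m²/day.
Hydraulic gradient i = (231.07 − 225.53) / 2290 = 5.54 / 2290 = 0.002419.
Q = Σ(K_i·b_i) · W · i = 21833 × 968 × 0.002419 = 51129 m³/day.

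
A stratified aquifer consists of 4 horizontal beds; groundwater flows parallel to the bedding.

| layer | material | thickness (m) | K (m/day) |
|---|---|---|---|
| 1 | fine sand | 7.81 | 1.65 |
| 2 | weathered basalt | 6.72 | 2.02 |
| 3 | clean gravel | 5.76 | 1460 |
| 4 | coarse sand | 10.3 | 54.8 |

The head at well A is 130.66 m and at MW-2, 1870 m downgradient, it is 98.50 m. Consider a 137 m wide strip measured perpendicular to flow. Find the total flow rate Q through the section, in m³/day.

21200

Flow is parallel to layering, so each bed carries its own Darcy discharge and the transmissivities add.
Σ(K_i·b_i) = 1.65×7.81 + 2.02×6.72 + 1460×5.76 + 54.8×10.3 = 9001 m²/day.
Hydraulic gradient i = (130.66 − 98.50) / 1870 = 32.16 / 1870 = 0.01720.
Q = Σ(K_i·b_i) · W · i = 9001 × 137 × 0.01720 = 21206 m³/day.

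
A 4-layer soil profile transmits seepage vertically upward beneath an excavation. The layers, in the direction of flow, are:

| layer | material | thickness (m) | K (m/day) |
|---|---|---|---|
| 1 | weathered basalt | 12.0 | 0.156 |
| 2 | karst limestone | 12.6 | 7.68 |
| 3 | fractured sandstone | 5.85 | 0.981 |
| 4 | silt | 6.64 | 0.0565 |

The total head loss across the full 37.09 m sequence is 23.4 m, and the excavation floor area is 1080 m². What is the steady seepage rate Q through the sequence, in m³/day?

Flow is perpendicular to layering, so the layers act in series and the equivalent K is the thickness-weighted harmonic mean.
Total thickness L = 12.0 + 12.6 + 5.85 + 6.64 = 37.09 m.
Σ(b_i/K_i) = 12.0/0.156 + 12.6/7.68 + 5.85/0.981 + 6.64/0.0565 = 202.0 d.
K_eq = L / Σ(b_i/K_i) = 37.09 / 202.0 = 0.1836 m/day.
Q = K_eq · A · (Δh/L) = 0.1836 × 1080 × (23.4/37.09) = 125.1 m³/day.

125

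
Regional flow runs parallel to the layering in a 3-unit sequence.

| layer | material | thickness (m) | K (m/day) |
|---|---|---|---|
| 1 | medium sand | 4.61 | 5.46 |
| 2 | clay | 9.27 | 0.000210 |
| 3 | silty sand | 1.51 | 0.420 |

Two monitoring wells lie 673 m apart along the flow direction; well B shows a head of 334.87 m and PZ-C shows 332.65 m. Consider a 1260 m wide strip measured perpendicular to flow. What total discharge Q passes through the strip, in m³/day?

107

Flow is parallel to layering, so each bed carries its own Darcy discharge and the transmissivities add.
Σ(K_i·b_i) = 5.46×4.61 + 0.000210×9.27 + 0.420×1.51 = 25.81 m²/day.
Hydraulic gradient i = (334.87 − 332.65) / 673 = 2.22 / 673 = 0.003299.
Q = Σ(K_i·b_i) · W · i = 25.81 × 1260 × 0.003299 = 107.3 m³/day.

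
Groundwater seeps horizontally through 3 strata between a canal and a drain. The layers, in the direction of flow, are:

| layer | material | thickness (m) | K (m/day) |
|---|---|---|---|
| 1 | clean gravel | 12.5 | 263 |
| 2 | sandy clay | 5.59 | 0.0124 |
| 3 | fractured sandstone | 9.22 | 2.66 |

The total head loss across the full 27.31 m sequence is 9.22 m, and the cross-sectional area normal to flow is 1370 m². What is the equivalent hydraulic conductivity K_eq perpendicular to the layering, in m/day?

0.0601

Flow is perpendicular to layering, so the layers act in series and the equivalent K is the thickness-weighted harmonic mean.
Total thickness L = 12.5 + 5.59 + 9.22 = 27.31 m.
Σ(b_i/K_i) = 12.5/263 + 5.59/0.0124 + 9.22/2.66 = 454.3 d.
K_eq = L / Σ(b_i/K_i) = 27.31 / 454.3 = 0.06011 m/day.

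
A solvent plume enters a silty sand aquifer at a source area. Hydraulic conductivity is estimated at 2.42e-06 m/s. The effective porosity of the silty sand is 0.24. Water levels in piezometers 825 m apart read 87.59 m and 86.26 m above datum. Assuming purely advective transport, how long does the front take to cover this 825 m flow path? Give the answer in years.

Convert K: 2.42e-06 m/s × 86400 = 0.2091 m/day.
Hydraulic gradient i = (87.59 − 86.26) / 825 = 1.33 / 825 = 0.001612.
Darcy flux q = K · i = 0.2091 × 0.001612 = 0.0003371 m/day.
Seepage velocity v = q / n_e = 0.0003371 / 0.24 = 0.001404 m/day.
Travel time t = L / v = 825 / 0.001404 = 5.874e+05 days = 1608 years.

1610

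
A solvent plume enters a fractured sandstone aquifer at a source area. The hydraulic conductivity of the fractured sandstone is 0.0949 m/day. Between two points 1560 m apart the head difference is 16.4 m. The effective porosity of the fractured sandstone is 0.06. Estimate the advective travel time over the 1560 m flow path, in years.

257

Hydraulic gradient i = Δh / L = 16.4 / 1560 = 0.01051.
Darcy flux q = K · i = 0.09490 × 0.01051 = 0.0009977 m/day.
Seepage velocity v = q / n_e = 0.0009977 / 0.06 = 0.01663 m/day.
Travel time t = L / v = 1560 / 0.01663 = 93819 days = 256.9 years.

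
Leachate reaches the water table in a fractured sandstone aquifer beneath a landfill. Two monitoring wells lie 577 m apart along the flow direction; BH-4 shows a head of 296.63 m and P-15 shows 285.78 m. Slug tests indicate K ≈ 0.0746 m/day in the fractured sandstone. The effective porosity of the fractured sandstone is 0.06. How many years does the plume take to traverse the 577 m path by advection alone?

67.6

Hydraulic gradient i = (296.63 − 285.78) / 577 = 10.85 / 577 = 0.01880.
Darcy flux q = K · i = 0.07460 × 0.01880 = 0.001403 m/day.
Seepage velocity v = q / n_e = 0.001403 / 0.06 = 0.02338 m/day.
Travel time t = L / v = 577 / 0.02338 = 24679 days = 67.57 years.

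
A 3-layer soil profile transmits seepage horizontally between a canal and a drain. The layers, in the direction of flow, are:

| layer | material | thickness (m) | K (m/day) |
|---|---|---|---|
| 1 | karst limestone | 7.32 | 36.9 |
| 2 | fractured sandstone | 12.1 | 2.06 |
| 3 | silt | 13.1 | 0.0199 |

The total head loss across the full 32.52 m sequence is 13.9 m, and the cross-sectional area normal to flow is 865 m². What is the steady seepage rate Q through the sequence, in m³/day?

18.1

Flow is perpendicular to layering, so the layers act in series and the equivalent K is the thickness-weighted harmonic mean.
Total thickness L = 7.32 + 12.1 + 13.1 = 32.52 m.
Σ(b_i/K_i) = 7.32/36.9 + 12.1/2.06 + 13.1/0.0199 = 664.4 d.
K_eq = L / Σ(b_i/K_i) = 32.52 / 664.4 = 0.04895 m/day.
Q = K_eq · A · (Δh/L) = 0.04895 × 865 × (13.9/32.52) = 18.10 m³/day.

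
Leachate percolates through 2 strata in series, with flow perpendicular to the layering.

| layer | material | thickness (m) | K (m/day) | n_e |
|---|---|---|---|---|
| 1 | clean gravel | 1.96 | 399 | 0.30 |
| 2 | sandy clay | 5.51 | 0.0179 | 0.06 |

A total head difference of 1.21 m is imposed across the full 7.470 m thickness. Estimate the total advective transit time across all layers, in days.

234

With flow normal to the layers, continuity requires the same specific discharge q through every layer.
Σ(b_i/K_i) = 1.96/399 + 5.51/0.0179 = 307.8 d.
q = Δh / Σ(b_i/K_i) = 1.21 / 307.8 = 0.003931 m/day.
In each layer the seepage velocity is v_i = q/n_i, so the layer transit time is t_i = b_i·n_i / q:
  layer 1 (clean gravel): t_1 = 1.96 × 0.30 / 0.003931 = 149.6 d
  layer 2 (sandy clay): t_2 = 5.51 × 0.06 / 0.003931 = 84.11 d
Total t = Σ t_i = 233.7 days.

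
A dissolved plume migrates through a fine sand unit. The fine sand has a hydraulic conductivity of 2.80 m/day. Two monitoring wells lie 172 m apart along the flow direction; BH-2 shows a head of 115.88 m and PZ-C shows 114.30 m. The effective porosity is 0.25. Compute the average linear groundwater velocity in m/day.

Hydraulic gradient i = (115.88 − 114.30) / 172 = 1.58 / 172 = 0.009186.
Darcy flux q = K · i = 2.800 × 0.009186 = 0.02572 m/day.
Seepage velocity v = q / n_e = 0.02572 / 0.25 = 0.1029 m/day.

0.103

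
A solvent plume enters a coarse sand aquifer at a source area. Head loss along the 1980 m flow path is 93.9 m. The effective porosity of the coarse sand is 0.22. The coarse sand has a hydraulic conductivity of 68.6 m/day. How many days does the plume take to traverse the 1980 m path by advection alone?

134

Hydraulic gradient i = Δh / L = 93.9 / 1980 = 0.04742.
Darcy flux q = K · i = 68.60 × 0.04742 = 3.253 m/day.
Seepage velocity v = q / n_e = 3.253 / 0.22 = 14.79 m/day.
Travel time t = L / v = 1980 / 14.79 = 133.9 days.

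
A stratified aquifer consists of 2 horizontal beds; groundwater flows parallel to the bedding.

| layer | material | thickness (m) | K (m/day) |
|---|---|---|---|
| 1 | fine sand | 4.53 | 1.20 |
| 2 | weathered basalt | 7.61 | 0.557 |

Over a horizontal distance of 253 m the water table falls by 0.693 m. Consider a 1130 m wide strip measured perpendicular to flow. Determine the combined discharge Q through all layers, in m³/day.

29.9

Flow is parallel to layering, so each bed carries its own Darcy discharge and the transmissivities add.
Σ(K_i·b_i) = 1.20×4.53 + 0.557×7.61 = 9.675 m²/day.
Hydraulic gradient i = Δh / L = 0.693 / 253 = 0.002739.
Q = Σ(K_i·b_i) · W · i = 9.675 × 1130 × 0.002739 = 29.95 m³/day.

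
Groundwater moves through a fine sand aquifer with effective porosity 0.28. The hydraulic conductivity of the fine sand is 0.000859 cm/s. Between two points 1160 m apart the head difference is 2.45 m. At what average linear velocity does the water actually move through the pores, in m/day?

Convert K: 0.000859 cm/s × 864 = 0.7422 m/day.
Hydraulic gradient i = Δh / L = 2.45 / 1160 = 0.002112.
Darcy flux q = K · i = 0.7422 × 0.002112 = 0.001568 m/day.
Seepage velocity v = q / n_e = 0.001568 / 0.28 = 0.005598 m/day.

0.00560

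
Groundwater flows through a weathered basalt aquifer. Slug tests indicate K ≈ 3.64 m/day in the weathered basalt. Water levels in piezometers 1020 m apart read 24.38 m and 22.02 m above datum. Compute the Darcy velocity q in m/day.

Hydraulic gradient i = (24.38 − 22.02) / 1020 = 2.36 / 1020 = 0.002314.
Specific discharge q = K · i = 3.640 × 0.002314 = 0.008422 m/day.

0.00842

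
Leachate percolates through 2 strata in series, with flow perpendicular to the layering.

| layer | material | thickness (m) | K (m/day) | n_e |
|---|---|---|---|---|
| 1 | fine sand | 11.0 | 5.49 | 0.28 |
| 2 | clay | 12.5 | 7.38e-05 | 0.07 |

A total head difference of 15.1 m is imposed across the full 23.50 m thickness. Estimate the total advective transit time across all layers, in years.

With flow normal to the layers, continuity requires the same specific discharge q through every layer.
Σ(b_i/K_i) = 11.0/5.49 + 12.5/7.38e-05 = 1.694e+05 d.
q = Δh / Σ(b_i/K_i) = 15.1 / 1.694e+05 = 8.915e-05 m/day.
In each layer the seepage velocity is v_i = q/n_i, so the layer transit time is t_i = b_i·n_i / q:
  layer 1 (fine sand): t_1 = 11.0 × 0.28 / 8.915e-05 = 34549 d
  layer 2 (clay): t_2 = 12.5 × 0.07 / 8.915e-05 = 9815 d
Total t = Σ t_i = 44364 days = 121.5 years.

121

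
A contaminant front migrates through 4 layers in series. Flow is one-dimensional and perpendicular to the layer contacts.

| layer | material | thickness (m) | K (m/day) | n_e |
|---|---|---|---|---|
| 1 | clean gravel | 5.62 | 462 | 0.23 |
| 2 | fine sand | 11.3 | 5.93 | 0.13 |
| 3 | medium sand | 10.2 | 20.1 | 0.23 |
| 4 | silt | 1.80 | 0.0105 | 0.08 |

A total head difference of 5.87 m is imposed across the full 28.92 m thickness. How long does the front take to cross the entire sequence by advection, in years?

With flow normal to the layers, continuity requires the same specific discharge q through every layer.
Σ(b_i/K_i) = 5.62/462 + 11.3/5.93 + 10.2/20.1 + 1.80/0.0105 = 173.9 d.
q = Δh / Σ(b_i/K_i) = 5.87 / 173.9 = 0.03376 m/day.
In each layer the seepage velocity is v_i = q/n_i, so the layer transit time is t_i = b_i·n_i / q:
  layer 1 (clean gravel): t_1 = 5.62 × 0.23 / 0.03376 = 38.28 d
  layer 2 (fine sand): t_2 = 11.3 × 0.13 / 0.03376 = 43.51 d
  layer 3 (medium sand): t_3 = 10.2 × 0.23 / 0.03376 = 69.48 d
  layer 4 (silt): t_4 = 1.80 × 0.08 / 0.03376 = 4.265 d
Total t = Σ t_i = 155.5 days = 0.4258 years.

0.426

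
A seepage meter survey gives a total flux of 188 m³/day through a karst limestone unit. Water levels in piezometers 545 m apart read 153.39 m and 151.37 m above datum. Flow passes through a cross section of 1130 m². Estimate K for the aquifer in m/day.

44.9

Hydraulic gradient i = (153.39 − 151.37) / 545 = 2.02 / 545 = 0.003706.
From Q = K·A·i, K = Q / (A·i) = 188 / (1130 × 0.003706) = 44.89 m/day.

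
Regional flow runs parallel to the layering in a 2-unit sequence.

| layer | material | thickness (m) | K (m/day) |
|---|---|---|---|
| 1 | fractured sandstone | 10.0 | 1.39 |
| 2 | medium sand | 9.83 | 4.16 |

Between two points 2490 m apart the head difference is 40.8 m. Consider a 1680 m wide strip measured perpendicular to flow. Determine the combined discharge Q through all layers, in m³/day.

1510

Flow is parallel to layering, so each bed carries its own Darcy discharge and the transmissivities add.
Σ(K_i·b_i) = 1.39×10.0 + 4.16×9.83 = 54.79 m²/day.
Hydraulic gradient i = Δh / L = 40.8 / 2490 = 0.01639.
Q = Σ(K_i·b_i) · W · i = 54.79 × 1680 × 0.01639 = 1508 m³/day.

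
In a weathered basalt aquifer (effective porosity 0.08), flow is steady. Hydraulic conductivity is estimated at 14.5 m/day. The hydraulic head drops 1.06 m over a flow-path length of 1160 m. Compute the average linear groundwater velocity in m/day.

0.166

Hydraulic gradient i = Δh / L = 1.06 / 1160 = 0.0009138.
Darcy flux q = K · i = 14.50 × 0.0009138 = 0.01325 m/day.
Seepage velocity v = q / n_e = 0.01325 / 0.08 = 0.1656 m/day.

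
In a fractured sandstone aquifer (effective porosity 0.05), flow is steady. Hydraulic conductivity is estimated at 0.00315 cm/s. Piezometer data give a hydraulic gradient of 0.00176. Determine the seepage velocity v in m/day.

Convert K: 0.00315 cm/s × 864 = 2.722 m/day.
Hydraulic gradient i = 0.00176.
Darcy flux q = K · i = 2.722 × 0.001760 = 0.004790 m/day.
Seepage velocity v = q / n_e = 0.004790 / 0.05 = 0.09580 m/day.

0.0958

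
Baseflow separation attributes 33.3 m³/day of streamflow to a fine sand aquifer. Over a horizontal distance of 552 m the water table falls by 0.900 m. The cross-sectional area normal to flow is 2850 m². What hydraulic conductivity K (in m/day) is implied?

Hydraulic gradient i = Δh / L = 0.900 / 552 = 0.001630.
From Q = K·A·i, K = Q / (A·i) = 33.3 / (2850 × 0.001630) = 7.166 m/day.

7.17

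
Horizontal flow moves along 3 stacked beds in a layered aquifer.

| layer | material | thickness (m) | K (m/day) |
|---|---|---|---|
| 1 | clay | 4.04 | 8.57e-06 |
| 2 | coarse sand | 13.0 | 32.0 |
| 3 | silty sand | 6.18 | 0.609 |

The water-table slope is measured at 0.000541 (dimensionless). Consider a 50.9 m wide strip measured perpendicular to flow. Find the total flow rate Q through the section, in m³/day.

11.6

Flow is parallel to layering, so each bed carries its own Darcy discharge and the transmissivities add.
Σ(K_i·b_i) = 8.57e-06×4.04 + 32.0×13.0 + 0.609×6.18 = 419.8 m²/day.
Hydraulic gradient i = 0.000541.
Q = Σ(K_i·b_i) · W · i = 419.8 × 50.9 × 0.0005410 = 11.56 m³/day.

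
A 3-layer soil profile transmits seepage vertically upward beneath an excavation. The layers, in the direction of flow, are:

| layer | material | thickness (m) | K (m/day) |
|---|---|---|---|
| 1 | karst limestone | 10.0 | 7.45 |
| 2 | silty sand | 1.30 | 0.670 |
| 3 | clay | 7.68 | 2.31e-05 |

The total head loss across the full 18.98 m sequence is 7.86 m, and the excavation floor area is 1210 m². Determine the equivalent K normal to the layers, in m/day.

Flow is perpendicular to layering, so the layers act in series and the equivalent K is the thickness-weighted harmonic mean.
Total thickness L = 10.0 + 1.30 + 7.68 = 18.98 m.
Σ(b_i/K_i) = 10.0/7.45 + 1.30/0.670 + 7.68/2.31e-05 = 3.325e+05 d.
K_eq = L / Σ(b_i/K_i) = 18.98 / 3.325e+05 = 5.709e-05 m/day.

5.71e-05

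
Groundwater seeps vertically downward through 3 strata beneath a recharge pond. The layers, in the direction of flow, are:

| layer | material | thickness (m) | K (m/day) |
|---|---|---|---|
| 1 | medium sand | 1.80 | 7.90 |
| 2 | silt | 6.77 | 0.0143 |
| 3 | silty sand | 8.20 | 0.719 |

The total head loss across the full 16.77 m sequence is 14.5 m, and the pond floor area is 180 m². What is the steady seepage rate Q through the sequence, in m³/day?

Flow is perpendicular to layering, so the layers act in series and the equivalent K is the thickness-weighted harmonic mean.
Total thickness L = 1.80 + 6.77 + 8.20 = 16.77 m.
Σ(b_i/K_i) = 1.80/7.90 + 6.77/0.0143 + 8.20/0.719 = 485.1 d.
K_eq = L / Σ(b_i/K_i) = 16.77 / 485.1 = 0.03457 m/day.
Q = K_eq · A · (Δh/L) = 0.03457 × 180 × (14.5/16.77) = 5.381 m³/day.

5.38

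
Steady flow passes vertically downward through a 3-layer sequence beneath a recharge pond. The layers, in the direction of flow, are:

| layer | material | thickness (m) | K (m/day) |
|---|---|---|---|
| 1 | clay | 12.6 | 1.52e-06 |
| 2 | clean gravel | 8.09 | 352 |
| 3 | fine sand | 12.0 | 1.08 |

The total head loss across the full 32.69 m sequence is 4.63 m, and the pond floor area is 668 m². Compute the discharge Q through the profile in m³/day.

Flow is perpendicular to layering, so the layers act in series and the equivalent K is the thickness-weighted harmonic mean.
Total thickness L = 12.6 + 8.09 + 12.0 = 32.69 m.
Σ(b_i/K_i) = 12.6/1.52e-06 + 8.09/352 + 12.0/1.08 = 8.289e+06 d.
K_eq = L / Σ(b_i/K_i) = 32.69 / 8.289e+06 = 3.944e-06 m/day.
Q = K_eq · A · (Δh/L) = 3.944e-06 × 668 × (4.63/32.69) = 0.0003731 m³/day.

0.000373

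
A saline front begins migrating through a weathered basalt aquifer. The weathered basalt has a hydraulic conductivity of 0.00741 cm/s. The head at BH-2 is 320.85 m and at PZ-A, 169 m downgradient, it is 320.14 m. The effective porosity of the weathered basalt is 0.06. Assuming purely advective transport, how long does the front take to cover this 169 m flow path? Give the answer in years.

1.03

Convert K: 0.00741 cm/s × 864 = 6.402 m/day.
Hydraulic gradient i = (320.85 − 320.14) / 169 = 0.71 / 169 = 0.004201.
Darcy flux q = K · i = 6.402 × 0.004201 = 0.02690 m/day.
Seepage velocity v = q / n_e = 0.02690 / 0.06 = 0.4483 m/day.
Travel time t = L / v = 169 / 0.4483 = 377.0 days = 1.032 years.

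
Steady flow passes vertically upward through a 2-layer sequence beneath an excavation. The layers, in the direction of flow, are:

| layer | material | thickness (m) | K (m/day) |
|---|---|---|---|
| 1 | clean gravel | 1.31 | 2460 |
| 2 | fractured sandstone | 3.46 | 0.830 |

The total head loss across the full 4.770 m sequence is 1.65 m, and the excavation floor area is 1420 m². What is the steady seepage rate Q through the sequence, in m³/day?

Flow is perpendicular to layering, so the layers act in series and the equivalent K is the thickness-weighted harmonic mean.
Total thickness L = 1.31 + 3.46 = 4.770 m.
Σ(b_i/K_i) = 1.31/2460 + 3.46/0.830 = 4.169 d.
K_eq = L / Σ(b_i/K_i) = 4.770 / 4.169 = 1.144 m/day.
Q = K_eq · A · (Δh/L) = 1.144 × 1420 × (1.65/4.770) = 562.0 m³/day.

562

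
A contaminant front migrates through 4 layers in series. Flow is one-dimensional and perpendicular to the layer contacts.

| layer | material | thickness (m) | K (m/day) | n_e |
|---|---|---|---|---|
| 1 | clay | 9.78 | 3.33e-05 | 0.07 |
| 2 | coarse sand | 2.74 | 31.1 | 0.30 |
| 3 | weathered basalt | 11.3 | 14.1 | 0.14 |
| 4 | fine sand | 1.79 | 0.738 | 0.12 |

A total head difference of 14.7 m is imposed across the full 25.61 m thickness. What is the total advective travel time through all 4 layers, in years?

With flow normal to the layers, continuity requires the same specific discharge q through every layer.
Σ(b_i/K_i) = 9.78/3.33e-05 + 2.74/31.1 + 11.3/14.1 + 1.79/0.738 = 2.937e+05 d.
q = Δh / Σ(b_i/K_i) = 14.7 / 2.937e+05 = 5.005e-05 m/day.
In each layer the seepage velocity is v_i = q/n_i, so the layer transit time is t_i = b_i·n_i / q:
  layer 1 (clay): t_1 = 9.78 × 0.07 / 5.005e-05 = 13678 d
  layer 2 (coarse sand): t_2 = 2.74 × 0.30 / 5.005e-05 = 16423 d
  layer 3 (weathered basalt): t_3 = 11.3 × 0.14 / 5.005e-05 = 31607 d
  layer 4 (fine sand): t_4 = 1.79 × 0.12 / 5.005e-05 = 4292 d
Total t = Σ t_i = 66000 days = 180.7 years.

181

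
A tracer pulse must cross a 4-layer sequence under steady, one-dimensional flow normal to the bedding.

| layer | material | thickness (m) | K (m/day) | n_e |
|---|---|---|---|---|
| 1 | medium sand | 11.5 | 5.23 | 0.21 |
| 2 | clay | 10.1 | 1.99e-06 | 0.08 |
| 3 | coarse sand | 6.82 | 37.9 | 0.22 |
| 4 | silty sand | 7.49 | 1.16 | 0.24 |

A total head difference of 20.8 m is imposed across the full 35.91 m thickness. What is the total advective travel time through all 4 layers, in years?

With flow normal to the layers, continuity requires the same specific discharge q through every layer.
Σ(b_i/K_i) = 11.5/5.23 + 10.1/1.99e-06 + 6.82/37.9 + 7.49/1.16 = 5.075e+06 d.
q = Δh / Σ(b_i/K_i) = 20.8 / 5.075e+06 = 4.098e-06 m/day.
In each layer the seepage velocity is v_i = q/n_i, so the layer transit time is t_i = b_i·n_i / q:
  layer 1 (medium sand): t_1 = 11.5 × 0.21 / 4.098e-06 = 5.893e+05 d
  layer 2 (clay): t_2 = 10.1 × 0.08 / 4.098e-06 = 1.972e+05 d
  layer 3 (coarse sand): t_3 = 6.82 × 0.22 / 4.098e-06 = 3.661e+05 d
  layer 4 (silty sand): t_4 = 7.49 × 0.24 / 4.098e-06 = 4.386e+05 d
Total t = Σ t_i = 1.591e+06 days = 4356 years.

4360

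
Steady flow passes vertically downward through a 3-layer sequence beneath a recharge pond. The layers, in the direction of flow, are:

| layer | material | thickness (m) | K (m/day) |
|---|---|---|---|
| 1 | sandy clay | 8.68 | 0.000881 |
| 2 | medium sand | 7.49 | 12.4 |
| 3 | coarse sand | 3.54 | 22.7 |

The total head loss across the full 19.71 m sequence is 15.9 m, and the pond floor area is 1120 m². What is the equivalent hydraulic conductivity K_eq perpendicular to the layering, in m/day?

Flow is perpendicular to layering, so the layers act in series and the equivalent K is the thickness-weighted harmonic mean.
Total thickness L = 8.68 + 7.49 + 3.54 = 19.71 m.
Σ(b_i/K_i) = 8.68/0.000881 + 7.49/12.4 + 3.54/22.7 = 9853 d.
K_eq = L / Σ(b_i/K_i) = 19.71 / 9853 = 0.002000 m/day.

0.00200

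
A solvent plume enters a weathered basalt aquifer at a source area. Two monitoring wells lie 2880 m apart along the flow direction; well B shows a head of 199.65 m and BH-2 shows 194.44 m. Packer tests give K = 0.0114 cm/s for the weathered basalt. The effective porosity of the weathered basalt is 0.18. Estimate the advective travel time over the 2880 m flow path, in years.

79.7

Convert K: 0.0114 cm/s × 864 = 9.850 m/day.
Hydraulic gradient i = (199.65 − 194.44) / 2880 = 5.21 / 2880 = 0.001809.
Darcy flux q = K · i = 9.850 × 0.001809 = 0.01782 m/day.
Seepage velocity v = q / n_e = 0.01782 / 0.18 = 0.09899 m/day.
Travel time t = L / v = 2880 / 0.09899 = 29094 days = 79.65 years.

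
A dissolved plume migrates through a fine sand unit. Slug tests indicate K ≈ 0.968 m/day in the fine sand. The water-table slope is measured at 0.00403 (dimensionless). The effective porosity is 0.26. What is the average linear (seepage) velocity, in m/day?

Hydraulic gradient i = 0.00403.
Darcy flux q = K · i = 0.9680 × 0.004030 = 0.003901 m/day.
Seepage velocity v = q / n_e = 0.003901 / 0.26 = 0.01500 m/day.

0.0150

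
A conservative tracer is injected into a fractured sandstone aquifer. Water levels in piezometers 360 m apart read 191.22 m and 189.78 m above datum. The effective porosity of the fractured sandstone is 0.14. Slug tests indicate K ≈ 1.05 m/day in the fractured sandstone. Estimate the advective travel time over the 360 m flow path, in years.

32.9

Hydraulic gradient i = (191.22 − 189.78) / 360 = 1.44 / 360 = 0.004000.
Darcy flux q = K · i = 1.050 × 0.004000 = 0.004200 m/day.
Seepage velocity v = q / n_e = 0.004200 / 0.14 = 0.03000 m/day.
Travel time t = L / v = 360 / 0.03000 = 12000 days = 32.85 years.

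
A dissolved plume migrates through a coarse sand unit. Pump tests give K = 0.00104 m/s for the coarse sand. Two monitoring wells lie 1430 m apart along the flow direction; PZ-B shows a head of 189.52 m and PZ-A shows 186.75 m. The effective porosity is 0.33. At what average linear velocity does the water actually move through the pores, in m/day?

Convert K: 0.00104 m/s × 86400 = 89.86 m/day.
Hydraulic gradient i = (189.52 − 186.75) / 1430 = 2.77 / 1430 = 0.001937.
Darcy flux q = K · i = 89.86 × 0.001937 = 0.1741 m/day.
Seepage velocity v = q / n_e = 0.1741 / 0.33 = 0.5274 m/day.

0.527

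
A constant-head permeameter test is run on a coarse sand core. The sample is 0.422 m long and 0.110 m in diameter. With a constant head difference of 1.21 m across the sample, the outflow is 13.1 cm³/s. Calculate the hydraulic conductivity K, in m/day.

41.5

Cross-sectional area A = π·(d/2)² = π × (0.110/2)² = 0.009503 m².
Convert discharge: 13.1 cm³/s = 1.310e-05 m³/s.
Darcy's law rearranged: K = Q·L / (A·Δh) = 1.310e-05 × 0.422 / (0.009503 × 1.21) = 0.0004808 m/s = 41.54 m/day.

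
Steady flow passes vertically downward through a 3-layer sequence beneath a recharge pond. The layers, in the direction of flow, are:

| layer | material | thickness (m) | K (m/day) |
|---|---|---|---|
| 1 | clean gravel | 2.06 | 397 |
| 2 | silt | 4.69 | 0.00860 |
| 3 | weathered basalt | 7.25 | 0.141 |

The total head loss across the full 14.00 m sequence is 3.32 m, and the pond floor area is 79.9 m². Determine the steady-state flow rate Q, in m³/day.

Flow is perpendicular to layering, so the layers act in series and the equivalent K is the thickness-weighted harmonic mean.
Total thickness L = 2.06 + 4.69 + 7.25 = 14.00 m.
Σ(b_i/K_i) = 2.06/397 + 4.69/0.00860 + 7.25/0.141 = 596.8 d.
K_eq = L / Σ(b_i/K_i) = 14.00 / 596.8 = 0.02346 m/day.
Q = K_eq · A · (Δh/L) = 0.02346 × 79.9 × (3.32/14.00) = 0.4445 m³/day.

0.445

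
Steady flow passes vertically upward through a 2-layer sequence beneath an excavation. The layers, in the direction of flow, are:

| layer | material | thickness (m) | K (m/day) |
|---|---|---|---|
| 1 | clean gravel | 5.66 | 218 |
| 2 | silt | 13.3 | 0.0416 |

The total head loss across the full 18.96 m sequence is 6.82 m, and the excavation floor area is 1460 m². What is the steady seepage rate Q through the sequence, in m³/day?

Flow is perpendicular to layering, so the layers act in series and the equivalent K is the thickness-weighted harmonic mean.
Total thickness L = 5.66 + 13.3 = 18.96 m.
Σ(b_i/K_i) = 5.66/218 + 13.3/0.0416 = 319.7 d.
K_eq = L / Σ(b_i/K_i) = 18.96 / 319.7 = 0.05930 m/day.
Q = K_eq · A · (Δh/L) = 0.05930 × 1460 × (6.82/18.96) = 31.14 m³/day.

31.1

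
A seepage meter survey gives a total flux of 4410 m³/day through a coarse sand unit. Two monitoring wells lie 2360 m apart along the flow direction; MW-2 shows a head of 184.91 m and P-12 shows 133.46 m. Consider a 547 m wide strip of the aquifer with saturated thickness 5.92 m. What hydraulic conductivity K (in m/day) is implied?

62.5

Cross-sectional area A = 547 × 5.92 = 3238 m².
Hydraulic gradient i = (184.91 − 133.46) / 2360 = 51.45 / 2360 = 0.02180.
From Q = K·A·i, K = Q / (A·i) = 4410 / (3238 × 0.02180) = 62.47 m/day.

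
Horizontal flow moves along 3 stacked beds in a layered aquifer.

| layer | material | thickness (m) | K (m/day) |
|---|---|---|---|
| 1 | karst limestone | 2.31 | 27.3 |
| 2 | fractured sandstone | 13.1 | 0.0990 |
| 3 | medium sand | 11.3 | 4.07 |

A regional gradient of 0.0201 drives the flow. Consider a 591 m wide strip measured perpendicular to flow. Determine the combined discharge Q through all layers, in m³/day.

1310

Flow is parallel to layering, so each bed carries its own Darcy discharge and the transmissivities add.
Σ(K_i·b_i) = 27.3×2.31 + 0.0990×13.1 + 4.07×11.3 = 110.4 m²/day.
Hydraulic gradient i = 0.0201.
Q = Σ(K_i·b_i) · W · i = 110.4 × 591 × 0.02010 = 1311 m³/day.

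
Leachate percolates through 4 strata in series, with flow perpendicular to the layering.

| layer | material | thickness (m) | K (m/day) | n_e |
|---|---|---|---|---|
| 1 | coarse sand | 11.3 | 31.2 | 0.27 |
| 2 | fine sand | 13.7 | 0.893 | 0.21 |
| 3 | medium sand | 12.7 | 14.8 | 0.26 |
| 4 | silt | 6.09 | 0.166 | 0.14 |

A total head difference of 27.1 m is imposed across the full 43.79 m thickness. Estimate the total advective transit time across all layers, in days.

With flow normal to the layers, continuity requires the same specific discharge q through every layer.
Σ(b_i/K_i) = 11.3/31.2 + 13.7/0.893 + 12.7/14.8 + 6.09/0.166 = 53.25 d.
q = Δh / Σ(b_i/K_i) = 27.1 / 53.25 = 0.5089 m/day.
In each layer the seepage velocity is v_i = q/n_i, so the layer transit time is t_i = b_i·n_i / q:
  layer 1 (coarse sand): t_1 = 11.3 × 0.27 / 0.5089 = 5.995 d
  layer 2 (fine sand): t_2 = 13.7 × 0.21 / 0.5089 = 5.653 d
  layer 3 (medium sand): t_3 = 12.7 × 0.26 / 0.5089 = 6.488 d
  layer 4 (silt): t_4 = 6.09 × 0.14 / 0.5089 = 1.675 d
Total t = Σ t_i = 19.81 days.

19.8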